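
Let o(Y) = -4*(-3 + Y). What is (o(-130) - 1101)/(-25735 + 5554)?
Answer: 569/20181 ≈ 0.028195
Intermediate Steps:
o(Y) = 12 - 4*Y
(o(-130) - 1101)/(-25735 + 5554) = ((12 - 4*(-130)) - 1101)/(-25735 + 5554) = ((12 + 520) - 1101)/(-20181) = (532 - 1101)*(-1/20181) = -569*(-1/20181) = 569/20181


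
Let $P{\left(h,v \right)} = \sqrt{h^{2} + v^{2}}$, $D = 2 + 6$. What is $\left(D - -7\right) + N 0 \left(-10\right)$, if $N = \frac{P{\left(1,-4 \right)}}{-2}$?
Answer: $15$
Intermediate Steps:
$D = 8$
$N = - \frac{\sqrt{17}}{2}$ ($N = \frac{\sqrt{1^{2} + \left(-4\right)^{2}}}{-2} = \sqrt{1 + 16} \left(- \frac{1}{2}\right) = \sqrt{17} \left(- \frac{1}{2}\right) = - \frac{\sqrt{17}}{2} \approx -2.0616$)
$\left(D - -7\right) + N 0 \left(-10\right) = \left(8 - -7\right) + - \frac{\sqrt{17}}{2} \cdot 0 \left(-10\right) = \left(8 + 7\right) + 0 \left(-10\right) = 15 + 0 = 15$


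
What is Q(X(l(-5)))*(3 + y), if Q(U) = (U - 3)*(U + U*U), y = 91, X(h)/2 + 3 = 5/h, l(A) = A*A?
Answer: -2603048/125 ≈ -20824.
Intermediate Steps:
l(A) = A**2
X(h) = -6 + 10/h (X(h) = -6 + 2*(5/h) = -6 + 10/h)
Q(U) = (-3 + U)*(U + U**2)
Q(X(l(-5)))*(3 + y) = ((-6 + 10/((-5)**2))*(-3 + (-6 + 10/((-5)**2))**2 - 2*(-6 + 10/((-5)**2))))*(3 + 91) = ((-6 + 10/25)*(-3 + (-6 + 10/25)**2 - 2*(-6 + 10/25)))*94 = ((-6 + 10*(1/25))*(-3 + (-6 + 10*(1/25))**2 - 2*(-6 + 10*(1/25))))*94 = ((-6 + 2/5)*(-3 + (-6 + 2/5)**2 - 2*(-6 + 2/5)))*94 = -28*(-3 + (-28/5)**2 - 2*(-28/5))/5*94 = -28*(-3 + 784/25 + 56/5)/5*94 = -28/5*989/25*94 = -27692/125*94 = -2603048/125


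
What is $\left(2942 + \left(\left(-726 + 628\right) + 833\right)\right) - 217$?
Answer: $3460$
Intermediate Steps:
$\left(2942 + \left(\left(-726 + 628\right) + 833\right)\right) - 217 = \left(2942 + \left(-98 + 833\right)\right) - 217 = \left(2942 + 735\right) - 217 = 3677 - 217 = 3460$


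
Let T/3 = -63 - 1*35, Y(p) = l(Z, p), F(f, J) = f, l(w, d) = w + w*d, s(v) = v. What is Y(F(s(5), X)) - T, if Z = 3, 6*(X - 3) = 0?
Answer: 312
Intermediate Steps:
X = 3 (X = 3 + (1/6)*0 = 3 + 0 = 3)
l(w, d) = w + d*w
Y(p) = 3 + 3*p (Y(p) = 3*(1 + p) = 3 + 3*p)
T = -294 (T = 3*(-63 - 1*35) = 3*(-63 - 35) = 3*(-98) = -294)
Y(F(s(5), X)) - T = (3 + 3*5) - 1*(-294) = (3 + 15) + 294 = 18 + 294 = 312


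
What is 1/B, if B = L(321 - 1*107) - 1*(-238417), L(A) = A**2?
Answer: 1/284213 ≈ 3.5185e-6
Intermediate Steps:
B = 284213 (B = (321 - 1*107)**2 - 1*(-238417) = (321 - 107)**2 + 238417 = 214**2 + 238417 = 45796 + 238417 = 284213)
1/B = 1/284213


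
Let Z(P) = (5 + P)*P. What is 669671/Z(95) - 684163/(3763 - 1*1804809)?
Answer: 606303912183/8554968500 ≈ 70.872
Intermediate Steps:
Z(P) = P*(5 + P)
669671/Z(95) - 684163/(3763 - 1*1804809) = 669671/((95*(5 + 95))) - 684163/(3763 - 1*1804809) = 669671/((95*100)) - 684163/(3763 - 1804809) = 669671/9500 - 684163/(-1801046) = 669671*(1/9500) - 684163*(-1/1801046) = 669671/9500 + 684163/1801046 = 606303912183/8554968500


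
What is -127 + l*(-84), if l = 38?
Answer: -3319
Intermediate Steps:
-127 + l*(-84) = -127 + 38*(-84) = -127 - 3192 = -3319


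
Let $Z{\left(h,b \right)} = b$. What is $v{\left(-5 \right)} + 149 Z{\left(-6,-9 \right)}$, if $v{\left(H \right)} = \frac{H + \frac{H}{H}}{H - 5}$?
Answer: $- \frac{6703}{5} \approx -1340.6$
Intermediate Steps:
$v{\left(H \right)} = \frac{1 + H}{-5 + H}$ ($v{\left(H \right)} = \frac{H + 1}{-5 + H} = \frac{1 + H}{-5 + H}$)
$v{\left(-5 \right)} + 149 Z{\left(-6,-9 \right)} = \frac{1 - 5}{-5 - 5} + 149 \left(-9\right) = \frac{1}{-10} \left(-4\right) - 1341 = \left(- \frac{1}{10}\right) \left(-4\right) - 1341 = \frac{2}{5} - 1341 = - \frac{6703}{5}$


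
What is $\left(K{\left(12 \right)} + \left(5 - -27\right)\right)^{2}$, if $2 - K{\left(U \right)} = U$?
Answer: $484$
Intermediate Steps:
$K{\left(U \right)} = 2 - U$
$\left(K{\left(12 \right)} + \left(5 - -27\right)\right)^{2} = \left(\left(2 - 12\right) + \left(5 - -27\right)\right)^{2} = \left(\left(2 - 12\right) + \left(5 + 27\right)\right)^{2} = \left(-10 + 32\right)^{2} = 22^{2} = 484$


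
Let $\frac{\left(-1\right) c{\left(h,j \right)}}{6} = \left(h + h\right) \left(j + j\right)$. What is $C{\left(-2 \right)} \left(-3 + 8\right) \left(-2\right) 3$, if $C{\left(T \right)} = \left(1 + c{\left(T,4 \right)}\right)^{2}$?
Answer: $-1117470$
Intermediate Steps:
$c{\left(h,j \right)} = - 24 h j$ ($c{\left(h,j \right)} = - 6 \left(h + h\right) \left(j + j\right) = - 6 \cdot 2 h 2 j = - 6 \cdot 4 h j = - 24 h j$)
$C{\left(T \right)} = \left(1 - 96 T\right)^{2}$ ($C{\left(T \right)} = \left(1 - 24 T 4\right)^{2} = \left(1 - 96 T\right)^{2}$)
$C{\left(-2 \right)} \left(-3 + 8\right) \left(-2\right) 3 = \left(-1 + 96 \left(-2\right)\right)^{2} \left(-3 + 8\right) \left(-2\right) 3 = \left(-1 - 192\right)^{2} \cdot 5 \left(-2\right) 3 = \left(-193\right)^{2} \left(\left(-10\right) 3\right) = 37249 \left(-30\right) = -1117470$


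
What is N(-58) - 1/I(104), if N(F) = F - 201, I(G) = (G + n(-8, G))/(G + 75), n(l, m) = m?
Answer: -54051/208 ≈ -259.86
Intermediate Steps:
I(G) = 2*G/(75 + G) (I(G) = (G + G)/(G + 75) = (2*G)/(75 + G) = 2*G/(75 + G))
N(F) = -201 + F
N(-58) - 1/I(104) = (-201 - 58) - 1/(2*104/(75 + 104)) = -259 - 1/(2*104/179) = -259 - 1/(2*104*(1/179)) = -259 - 1/208/179 = -259 - 1*179/208 = -259 - 179/208 = -54051/208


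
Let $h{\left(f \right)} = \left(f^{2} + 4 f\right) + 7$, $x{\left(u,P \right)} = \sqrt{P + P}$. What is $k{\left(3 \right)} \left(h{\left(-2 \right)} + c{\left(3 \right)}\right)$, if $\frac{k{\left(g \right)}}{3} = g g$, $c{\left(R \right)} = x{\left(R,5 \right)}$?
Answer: $81 + 27 \sqrt{10} \approx 166.38$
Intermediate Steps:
$x{\left(u,P \right)} = \sqrt{2} \sqrt{P}$ ($x{\left(u,P \right)} = \sqrt{2 P} = \sqrt{2} \sqrt{P}$)
$c{\left(R \right)} = \sqrt{10}$ ($c{\left(R \right)} = \sqrt{2} \sqrt{5} = \sqrt{10}$)
$h{\left(f \right)} = 7 + f^{2} + 4 f$
$k{\left(g \right)} = 3 g^{2}$ ($k{\left(g \right)} = 3 g g = 3 g^{2}$)
$k{\left(3 \right)} \left(h{\left(-2 \right)} + c{\left(3 \right)}\right) = 3 \cdot 3^{2} \left(\left(7 + \left(-2\right)^{2} + 4 \left(-2\right)\right) + \sqrt{10}\right) = 3 \cdot 9 \left(\left(7 + 4 - 8\right) + \sqrt{10}\right) = 27 \left(3 + \sqrt{10}\right) = 81 + 27 \sqrt{10}$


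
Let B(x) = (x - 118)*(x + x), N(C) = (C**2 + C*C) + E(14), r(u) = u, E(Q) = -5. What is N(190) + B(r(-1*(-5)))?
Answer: 71065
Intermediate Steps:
N(C) = -5 + 2*C**2 (N(C) = (C**2 + C*C) - 5 = (C**2 + C**2) - 5 = 2*C**2 - 5 = -5 + 2*C**2)
B(x) = 2*x*(-118 + x) (B(x) = (-118 + x)*(2*x) = 2*x*(-118 + x))
N(190) + B(r(-1*(-5))) = (-5 + 2*190**2) + 2*(-1*(-5))*(-118 - 1*(-5)) = (-5 + 2*36100) + 2*5*(-118 + 5) = (-5 + 72200) + 2*5*(-113) = 72195 - 1130 = 71065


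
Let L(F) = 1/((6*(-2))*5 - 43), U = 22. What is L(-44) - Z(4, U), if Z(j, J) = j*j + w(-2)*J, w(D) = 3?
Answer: -8447/103 ≈ -82.010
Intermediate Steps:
Z(j, J) = j**2 + 3*J (Z(j, J) = j*j + 3*J = j**2 + 3*J)
L(F) = -1/103 (L(F) = 1/(-12*5 - 43) = 1/(-60 - 43) = 1/(-103) = -1/103)
L(-44) - Z(4, U) = -1/103 - (4**2 + 3*22) = -1/103 - (16 + 66) = -1/103 - 1*82 = -1/103 - 82 = -8447/103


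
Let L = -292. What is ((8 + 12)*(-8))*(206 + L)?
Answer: 13760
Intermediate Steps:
((8 + 12)*(-8))*(206 + L) = ((8 + 12)*(-8))*(206 - 292) = (20*(-8))*(-86) = -160*(-86) = 13760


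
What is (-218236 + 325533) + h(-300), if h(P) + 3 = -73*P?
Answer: 129194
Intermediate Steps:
h(P) = -3 - 73*P
(-218236 + 325533) + h(-300) = (-218236 + 325533) + (-3 - 73*(-300)) = 107297 + (-3 + 21900) = 107297 + 21897 = 129194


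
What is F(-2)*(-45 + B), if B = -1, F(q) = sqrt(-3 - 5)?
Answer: -92*I*sqrt(2) ≈ -130.11*I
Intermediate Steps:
F(q) = 2*I*sqrt(2) (F(q) = sqrt(-8) = 2*I*sqrt(2))
F(-2)*(-45 + B) = (2*I*sqrt(2))*(-45 - 1) = (2*I*sqrt(2))*(-46) = -92*I*sqrt(2)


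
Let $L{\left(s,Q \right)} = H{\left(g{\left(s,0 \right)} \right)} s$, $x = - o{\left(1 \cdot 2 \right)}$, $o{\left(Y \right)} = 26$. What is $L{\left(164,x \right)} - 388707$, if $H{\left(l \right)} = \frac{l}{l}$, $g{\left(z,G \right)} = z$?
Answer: $-388543$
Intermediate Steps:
$x = -26$ ($x = \left(-1\right) 26 = -26$)
$H{\left(l \right)} = 1$
$L{\left(s,Q \right)} = s$ ($L{\left(s,Q \right)} = 1 s = s$)
$L{\left(164,x \right)} - 388707 = 164 - 388707 = -388543$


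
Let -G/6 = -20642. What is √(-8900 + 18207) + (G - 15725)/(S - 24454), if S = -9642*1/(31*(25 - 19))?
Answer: -3351937/759681 + √9307 ≈ 92.061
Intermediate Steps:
G = 123852 (G = -6*(-20642) = 123852)
S = -1607/31 (S = -9642/(31*6) = -9642/186 = -9642*1/186 = -1607/31 ≈ -51.839)
√(-8900 + 18207) + (G - 15725)/(S - 24454) = √(-8900 + 18207) + (123852 - 15725)/(-1607/31 - 24454) = √9307 + 108127/(-759681/31) = √9307 + 108127*(-31/759681) = √9307 - 3351937/759681 = -3351937/759681 + √9307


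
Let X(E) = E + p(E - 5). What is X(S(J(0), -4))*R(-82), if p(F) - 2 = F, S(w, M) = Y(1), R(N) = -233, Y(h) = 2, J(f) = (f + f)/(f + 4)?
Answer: -233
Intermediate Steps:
J(f) = 2*f/(4 + f) (J(f) = (2*f)/(4 + f) = 2*f/(4 + f))
S(w, M) = 2
p(F) = 2 + F
X(E) = -3 + 2*E (X(E) = E + (2 + (E - 5)) = E + (2 + (-5 + E)) = E + (-3 + E) = -3 + 2*E)
X(S(J(0), -4))*R(-82) = (-3 + 2*2)*(-233) = (-3 + 4)*(-233) = 1*(-233) = -233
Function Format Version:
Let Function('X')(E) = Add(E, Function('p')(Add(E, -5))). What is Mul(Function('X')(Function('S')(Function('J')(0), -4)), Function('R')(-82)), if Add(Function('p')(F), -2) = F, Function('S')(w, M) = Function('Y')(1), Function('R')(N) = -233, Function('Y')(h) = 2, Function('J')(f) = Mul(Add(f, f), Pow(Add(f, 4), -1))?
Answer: -233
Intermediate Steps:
Function('J')(f) = Mul(2, f, Pow(Add(4, f), -1)) (Function('J')(f) = Mul(Mul(2, f), Pow(Add(4, f), -1)) = Mul(2, f, Pow(Add(4, f), -1)))
Function('S')(w, M) = 2
Function('p')(F) = Add(2, F)
Function('X')(E) = Add(-3, Mul(2, E)) (Function('X')(E) = Add(E, Add(2, Add(E, -5))) = Add(E, Add(2, Add(-5, E))) = Add(E, Add(-3, E)) = Add(-3, Mul(2, E)))
Mul(Function('X')(Function('S')(Function('J')(0), -4)), Function('R')(-82)) = Mul(Add(-3, Mul(2, 2)), -233) = Mul(Add(-3, 4), -233) = Mul(1, -233) = -233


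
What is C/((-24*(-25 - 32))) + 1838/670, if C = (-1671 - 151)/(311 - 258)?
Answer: 33010403/12144420 ≈ 2.7182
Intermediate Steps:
C = -1822/53 ≈ -34.377
C/((-24*(-25 - 32))) + 1838/670 = -1822*(-1/(24*(-25 - 32)))/53 + 1838/670 = -1822/(53*((-24*(-57)))) + 1838*(1/670) = -1822/53/1368 + 919/335 = -1822/53*1/1368 + 919/335 = -911/36252 + 919/335 = 33010403/12144420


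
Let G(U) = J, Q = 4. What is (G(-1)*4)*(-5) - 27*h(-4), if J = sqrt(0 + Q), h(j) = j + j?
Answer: 176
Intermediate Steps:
h(j) = 2*j
J = 2 (J = sqrt(0 + 4) = sqrt(4) = 2)
G(U) = 2
(G(-1)*4)*(-5) - 27*h(-4) = (2*4)*(-5) - 54*(-4) = 8*(-5) - 27*(-8) = -40 + 216 = 176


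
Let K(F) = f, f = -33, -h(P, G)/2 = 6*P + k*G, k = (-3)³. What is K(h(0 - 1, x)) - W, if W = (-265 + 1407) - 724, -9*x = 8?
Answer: -451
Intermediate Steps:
x = -8/9 (x = -⅑*8 = -8/9 ≈ -0.88889)
k = -27
W = 418 (W = 1142 - 724 = 418)
h(P, G) = -12*P + 54*G (h(P, G) = -2*(6*P - 27*G) = -2*(-27*G + 6*P) = -12*P + 54*G)
K(F) = -33
K(h(0 - 1, x)) - W = -33 - 1*418 = -33 - 418 = -451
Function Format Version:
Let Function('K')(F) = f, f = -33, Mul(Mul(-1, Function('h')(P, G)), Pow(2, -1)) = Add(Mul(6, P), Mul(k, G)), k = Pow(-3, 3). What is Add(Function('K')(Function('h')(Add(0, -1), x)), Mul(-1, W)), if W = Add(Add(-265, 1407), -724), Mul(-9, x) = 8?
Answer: -451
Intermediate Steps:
x = Rational(-8, 9) (x = Mul(Rational(-1, 9), 8) = Rational(-8, 9) ≈ -0.88889)
k = -27
W = 418 (W = Add(1142, -724) = 418)
Function('h')(P, G) = Add(Mul(-12, P), Mul(54, G)) (Function('h')(P, G) = Mul(-2, Add(Mul(6, P), Mul(-27, G))) = Mul(-2, Add(Mul(-27, G), Mul(6, P))) = Add(Mul(-12, P), Mul(54, G)))
Function('K')(F) = -33
Add(Function('K')(Function('h')(Add(0, -1), x)), Mul(-1, W)) = Add(-33, Mul(-1, 418)) = Add(-33, -418) = -451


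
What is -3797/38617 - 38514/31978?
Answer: -804357802/617447213 ≈ -1.3027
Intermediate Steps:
-3797/38617 - 38514/31978 = -3797*1/38617 - 38514*1/31978 = -3797/38617 - 19257/15989 = -804357802/617447213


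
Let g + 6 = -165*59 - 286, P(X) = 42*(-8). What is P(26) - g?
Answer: 9691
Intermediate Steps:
P(X) = -336
g = -10027 (g = -6 + (-165*59 - 286) = -6 + (-9735 - 286) = -6 - 10021 = -10027)
P(26) - g = -336 - 1*(-10027) = -336 + 10027 = 9691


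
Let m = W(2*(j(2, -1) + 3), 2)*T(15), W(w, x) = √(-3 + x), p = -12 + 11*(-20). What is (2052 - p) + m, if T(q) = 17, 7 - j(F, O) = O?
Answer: 2284 + 17*I ≈ 2284.0 + 17.0*I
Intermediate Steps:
j(F, O) = 7 - O
p = -232 (p = -12 - 220 = -232)
m = 17*I (m = √(-3 + 2)*17 = √(-1)*17 = I*17 = 17*I ≈ 17.0*I)
(2052 - p) + m = (2052 - 1*(-232)) + 17*I = (2052 + 232) + 17*I = 2284 + 17*I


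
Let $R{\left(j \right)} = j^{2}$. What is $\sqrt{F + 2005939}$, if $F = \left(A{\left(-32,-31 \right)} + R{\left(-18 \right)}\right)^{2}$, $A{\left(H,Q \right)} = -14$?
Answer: $\sqrt{2102039} \approx 1449.8$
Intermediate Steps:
$F = 96100$ ($F = \left(-14 + \left(-18\right)^{2}\right)^{2} = \left(-14 + 324\right)^{2} = 310^{2} = 96100$)
$\sqrt{F + 2005939} = \sqrt{96100 + 2005939} = \sqrt{2102039}$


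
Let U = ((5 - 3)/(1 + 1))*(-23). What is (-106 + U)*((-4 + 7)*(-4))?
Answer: 1548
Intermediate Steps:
U = -23 (U = (2/2)*(-23) = (2*(1/2))*(-23) = 1*(-23) = -23)
(-106 + U)*((-4 + 7)*(-4)) = (-106 - 23)*((-4 + 7)*(-4)) = -387*(-4) = -129*(-12) = 1548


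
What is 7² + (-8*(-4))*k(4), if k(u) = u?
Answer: 177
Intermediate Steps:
7² + (-8*(-4))*k(4) = 7² - 8*(-4)*4 = 49 + 32*4 = 49 + 128 = 177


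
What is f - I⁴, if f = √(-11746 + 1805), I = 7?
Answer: -2401 + I*√9941 ≈ -2401.0 + 99.705*I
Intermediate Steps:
f = I*√9941 (f = √(-9941) = I*√9941 ≈ 99.705*I)
f - I⁴ = I*√9941 - 1*7⁴ = I*√9941 - 1*2401 = I*√9941 - 2401 = -2401 + I*√9941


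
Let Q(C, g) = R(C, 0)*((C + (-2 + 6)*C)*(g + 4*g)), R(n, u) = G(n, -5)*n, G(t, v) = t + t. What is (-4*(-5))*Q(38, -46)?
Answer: -2524112000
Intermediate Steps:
G(t, v) = 2*t
R(n, u) = 2*n² (R(n, u) = (2*n)*n = 2*n²)
Q(C, g) = 50*g*C³ (Q(C, g) = (2*C²)*((C + (-2 + 6)*C)*(g + 4*g)) = (2*C²)*((C + 4*C)*(5*g)) = (2*C²)*((5*C)*(5*g)) = (2*C²)*(25*C*g) = 50*g*C³)
(-4*(-5))*Q(38, -46) = (-4*(-5))*(50*(-46)*38³) = 20*(50*(-46)*54872) = 20*(-126205600) = -2524112000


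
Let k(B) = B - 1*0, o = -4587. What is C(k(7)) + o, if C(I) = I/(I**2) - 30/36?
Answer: -192683/42 ≈ -4587.7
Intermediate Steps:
k(B) = B (k(B) = B + 0 = B)
C(I) = -5/6 + 1/I (C(I) = I/I**2 - 30*1/36 = 1/I - 5/6 = -5/6 + 1/I)
C(k(7)) + o = (-5/6 + 1/7) - 4587 = -29/42 - 4587 = -192683/42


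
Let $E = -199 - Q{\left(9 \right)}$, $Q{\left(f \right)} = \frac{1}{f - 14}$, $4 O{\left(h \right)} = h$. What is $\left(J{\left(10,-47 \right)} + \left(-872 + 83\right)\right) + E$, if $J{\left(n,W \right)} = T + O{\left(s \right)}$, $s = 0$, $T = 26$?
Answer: $- \frac{4809}{5} \approx -961.8$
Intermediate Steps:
$O{\left(h \right)} = \frac{h}{4}$
$Q{\left(f \right)} = \frac{1}{-14 + f}$
$J{\left(n,W \right)} = 26$ ($J{\left(n,W \right)} = 26 + \frac{1}{4} \cdot 0 = 26 + 0 = 26$)
$E = - \frac{994}{5}$ ($E = -199 - \frac{1}{-14 + 9} = -199 - \frac{1}{-5} = -199 - - \frac{1}{5} = -199 + \frac{1}{5} = - \frac{994}{5} \approx -198.8$)
$\left(J{\left(10,-47 \right)} + \left(-872 + 83\right)\right) + E = \left(26 + \left(-872 + 83\right)\right) - \frac{994}{5} = \left(26 - 789\right) - \frac{994}{5} = -763 - \frac{994}{5} = - \frac{4809}{5}$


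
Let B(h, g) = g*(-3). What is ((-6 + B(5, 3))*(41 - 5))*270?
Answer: -145800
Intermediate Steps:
B(h, g) = -3*g
((-6 + B(5, 3))*(41 - 5))*270 = ((-6 - 3*3)*(41 - 5))*270 = ((-6 - 9)*36)*270 = -15*36*270 = -540*270 = -145800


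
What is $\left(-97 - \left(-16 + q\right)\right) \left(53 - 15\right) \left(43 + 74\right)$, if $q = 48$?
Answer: $-573534$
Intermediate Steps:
$\left(-97 - \left(-16 + q\right)\right) \left(53 - 15\right) \left(43 + 74\right) = \left(-97 + \left(16 - 48\right)\right) \left(53 - 15\right) \left(43 + 74\right) = \left(-97 + \left(16 - 48\right)\right) 38 \cdot 117 = \left(-97 - 32\right) 4446 = \left(-129\right) 4446 = -573534$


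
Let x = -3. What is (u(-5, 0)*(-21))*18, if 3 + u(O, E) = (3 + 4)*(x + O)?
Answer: 22302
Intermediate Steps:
u(O, E) = -24 + 7*O (u(O, E) = -3 + (3 + 4)*(-3 + O) = -3 + 7*(-3 + O) = -3 + (-21 + 7*O) = -24 + 7*O)
(u(-5, 0)*(-21))*18 = ((-24 + 7*(-5))*(-21))*18 = ((-24 - 35)*(-21))*18 = -59*(-21)*18 = 1239*18 = 22302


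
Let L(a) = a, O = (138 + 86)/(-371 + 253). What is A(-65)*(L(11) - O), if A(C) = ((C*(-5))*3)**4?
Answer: 687706484765625/59 ≈ 1.1656e+13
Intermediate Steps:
O = -112/59 (O = 224/(-118) = 224*(-1/118) = -112/59 ≈ -1.8983)
A(C) = 50625*C**4 (A(C) = (-5*C*3)**4 = (-15*C)**4 = 50625*C**4)
A(-65)*(L(11) - O) = (50625*(-65)**4)*(11 - 1*(-112/59)) = (50625*17850625)*(11 + 112/59) = 903687890625*(761/59) = 687706484765625/59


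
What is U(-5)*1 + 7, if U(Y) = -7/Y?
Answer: 42/5 ≈ 8.4000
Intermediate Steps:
U(-5)*1 + 7 = -7/(-5)*1 + 7 = -7*(-⅕)*1 + 7 = (7/5)*1 + 7 = 7/5 + 7 = 42/5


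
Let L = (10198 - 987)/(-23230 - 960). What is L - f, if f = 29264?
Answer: -707905371/24190 ≈ -29264.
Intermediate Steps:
L = -9211/24190 (L = 9211/(-24190) = 9211*(-1/24190) = -9211/24190 ≈ -0.38078)
L - f = -9211/24190 - 1*29264 = -9211/24190 - 29264 = -707905371/24190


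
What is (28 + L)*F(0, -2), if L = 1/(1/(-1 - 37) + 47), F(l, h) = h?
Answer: -100036/1785 ≈ -56.043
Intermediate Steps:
L = 38/1785 (L = 1/(1/(-38) + 47) = 1/(-1/38 + 47) = 1/(1785/38) = 38/1785 ≈ 0.021289)
(28 + L)*F(0, -2) = (28 + 38/1785)*(-2) = (50018/1785)*(-2) = -100036/1785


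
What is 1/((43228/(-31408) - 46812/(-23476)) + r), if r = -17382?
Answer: -46083388/800992984543 ≈ -5.7533e-5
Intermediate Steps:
1/((43228/(-31408) - 46812/(-23476)) + r) = 1/((43228/(-31408) - 46812/(-23476)) - 17382) = 1/((43228*(-1/31408) - 46812*(-1/23476)) - 17382) = 1/((-10807/7852 + 11703/5869) - 17382) = 1/(28465673/46083388 - 17382) = 1/(-800992984543/46083388) = -46083388/800992984543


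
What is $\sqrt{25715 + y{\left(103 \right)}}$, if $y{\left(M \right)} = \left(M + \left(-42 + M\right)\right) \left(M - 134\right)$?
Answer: $23 \sqrt{39} \approx 143.64$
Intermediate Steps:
$y{\left(M \right)} = \left(-134 + M\right) \left(-42 + 2 M\right)$ ($y{\left(M \right)} = \left(-42 + 2 M\right) \left(-134 + M\right) = \left(-134 + M\right) \left(-42 + 2 M\right)$)
$\sqrt{25715 + y{\left(103 \right)}} = \sqrt{25715 + \left(5628 - 31930 + 2 \cdot 103^{2}\right)} = \sqrt{25715 + \left(5628 - 31930 + 2 \cdot 10609\right)} = \sqrt{25715 + \left(5628 - 31930 + 21218\right)} = \sqrt{25715 - 5084} = \sqrt{20631} = 23 \sqrt{39}$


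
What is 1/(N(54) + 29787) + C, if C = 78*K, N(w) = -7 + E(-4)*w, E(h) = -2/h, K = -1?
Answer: -2324945/29807 ≈ -78.000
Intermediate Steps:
N(w) = -7 + w/2 (N(w) = -7 + (-2/(-4))*w = -7 + (-2*(-¼))*w = -7 + w/2)
C = -78 (C = 78*(-1) = -78)
1/(N(54) + 29787) + C = 1/((-7 + (½)*54) + 29787) - 78 = 1/((-7 + 27) + 29787) - 78 = 1/(20 + 29787) - 78 = 1/29807 - 78 = -2324945/29807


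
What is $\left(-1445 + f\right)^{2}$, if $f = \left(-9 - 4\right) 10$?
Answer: $2480625$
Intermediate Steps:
$f = -130$ ($f = \left(-13\right) 10 = -130$)
$\left(-1445 + f\right)^{2} = \left(-1445 - 130\right)^{2} = \left(-1575\right)^{2} = 2480625$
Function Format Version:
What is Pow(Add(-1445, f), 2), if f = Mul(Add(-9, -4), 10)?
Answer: 2480625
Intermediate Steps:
f = -130 (f = Mul(-13, 10) = -130)
Pow(Add(-1445, f), 2) = Pow(Add(-1445, -130), 2) = Pow(-1575, 2) = 2480625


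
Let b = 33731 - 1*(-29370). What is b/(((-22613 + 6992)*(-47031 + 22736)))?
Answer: 63101/379512195 ≈ 0.00016627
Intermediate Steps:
b = 63101 (b = 33731 + 29370 = 63101)
b/(((-22613 + 6992)*(-47031 + 22736))) = 63101/(((-22613 + 6992)*(-47031 + 22736))) = 63101/((-15621*(-24295))) = 63101/379512195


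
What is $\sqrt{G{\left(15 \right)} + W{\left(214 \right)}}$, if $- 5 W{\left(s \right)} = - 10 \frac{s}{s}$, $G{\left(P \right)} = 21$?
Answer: $\sqrt{23} \approx 4.7958$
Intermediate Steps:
$W{\left(s \right)} = 2$ ($W{\left(s \right)} = - \frac{\left(-10\right) \frac{s}{s}}{5} = - \frac{\left(-10\right) 1}{5} = \left(- \frac{1}{5}\right) \left(-10\right) = 2$)
$\sqrt{G{\left(15 \right)} + W{\left(214 \right)}} = \sqrt{21 + 2} = \sqrt{23}$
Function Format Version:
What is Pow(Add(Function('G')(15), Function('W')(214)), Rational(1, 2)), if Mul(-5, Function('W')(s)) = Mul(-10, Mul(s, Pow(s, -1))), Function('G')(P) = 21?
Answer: Pow(23, Rational(1, 2)) ≈ 4.7958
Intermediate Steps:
Function('W')(s) = 2 (Function('W')(s) = Mul(Rational(-1, 5), Mul(-10, Mul(s, Pow(s, -1)))) = Mul(Rational(-1, 5), Mul(-10, 1)) = Mul(Rational(-1, 5), -10) = 2)
Pow(Add(Function('G')(15), Function('W')(214)), Rational(1, 2)) = Pow(Add(21, 2), Rational(1, 2)) = Pow(23, Rational(1, 2))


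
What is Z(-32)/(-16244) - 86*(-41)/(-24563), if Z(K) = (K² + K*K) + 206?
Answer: -56320673/199500686 ≈ -0.28231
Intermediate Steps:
Z(K) = 206 + 2*K² (Z(K) = (K² + K²) + 206 = 2*K² + 206 = 206 + 2*K²)
Z(-32)/(-16244) - 86*(-41)/(-24563) = (206 + 2*(-32)²)/(-16244) - 86*(-41)/(-24563) = (206 + 2*1024)*(-1/16244) + 3526*(-1/24563) = (206 + 2048)*(-1/16244) - 3526/24563 = 2254*(-1/16244) - 3526/24563 = -1127/8122 - 3526/24563 = -56320673/199500686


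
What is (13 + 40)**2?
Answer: 2809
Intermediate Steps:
(13 + 40)**2 = 53**2 = 2809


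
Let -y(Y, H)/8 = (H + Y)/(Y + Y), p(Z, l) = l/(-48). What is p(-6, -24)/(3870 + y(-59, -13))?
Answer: 59/456084 ≈ 0.00012936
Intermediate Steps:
p(Z, l) = -l/48 (p(Z, l) = l*(-1/48) = -l/48)
y(Y, H) = -4*(H + Y)/Y (y(Y, H) = -8*(H + Y)/(Y + Y) = -8*(H + Y)/(2*Y) = -8*(H + Y)*1/(2*Y) = -4*(H + Y)/Y)
p(-6, -24)/(3870 + y(-59, -13)) = (-1/48*(-24))/(3870 + (-4 - 4*(-13)/(-59))) = 1/(2*(3870 + (-4 - 4*(-13)*(-1/59)))) = 1/(2*(3870 + (-4 - 52/59))) = 1/(2*(3870 - 288/59)) = 1/(2*(228042/59)) = (½)*(59/228042) = 59/456084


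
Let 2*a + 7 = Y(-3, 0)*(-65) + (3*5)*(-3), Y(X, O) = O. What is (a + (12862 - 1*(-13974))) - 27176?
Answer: -366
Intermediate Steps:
a = -26 (a = -7/2 + (0*(-65) + (3*5)*(-3))/2 = -7/2 + (0 + 15*(-3))/2 = -7/2 + (0 - 45)/2 = -7/2 + (½)*(-45) = -7/2 - 45/2 = -26)
(a + (12862 - 1*(-13974))) - 27176 = (-26 + (12862 - 1*(-13974))) - 27176 = (-26 + (12862 + 13974)) - 27176 = (-26 + 26836) - 27176 = 26810 - 27176 = -366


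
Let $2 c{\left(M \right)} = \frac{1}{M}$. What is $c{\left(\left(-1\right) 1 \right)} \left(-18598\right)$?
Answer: $9299$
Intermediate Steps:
$c{\left(M \right)} = \frac{1}{2 M}$
$c{\left(\left(-1\right) 1 \right)} \left(-18598\right) = \frac{1}{2 \left(\left(-1\right) 1\right)} \left(-18598\right) = \frac{1}{2 \left(-1\right)} \left(-18598\right) = \frac{1}{2} \left(-1\right) \left(-18598\right) = \left(- \frac{1}{2}\right) \left(-18598\right) = 9299$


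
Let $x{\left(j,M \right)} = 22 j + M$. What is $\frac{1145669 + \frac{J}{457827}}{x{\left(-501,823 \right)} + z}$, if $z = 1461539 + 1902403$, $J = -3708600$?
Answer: $\frac{174838164221}{511811365487} \approx 0.34161$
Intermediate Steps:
$x{\left(j,M \right)} = M + 22 j$
$z = 3363942$
$\frac{1145669 + \frac{J}{457827}}{x{\left(-501,823 \right)} + z} = \frac{1145669 - \frac{3708600}{457827}}{\left(823 + 22 \left(-501\right)\right) + 3363942} = \frac{1145669 - \frac{1236200}{152609}}{\left(823 - 11022\right) + 3363942} = \frac{1145669 - \frac{1236200}{152609}}{-10199 + 3363942} = \frac{174838164221}{152609 \cdot 3353743} = \frac{174838164221}{152609} \cdot \frac{1}{3353743} = \frac{174838164221}{511811365487}$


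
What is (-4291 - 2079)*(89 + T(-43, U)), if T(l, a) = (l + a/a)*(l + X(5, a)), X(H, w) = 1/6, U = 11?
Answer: -12026560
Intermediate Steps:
X(H, w) = ⅙ (X(H, w) = 1*(⅙) = ⅙)
T(l, a) = (1 + l)*(⅙ + l) (T(l, a) = (l + a/a)*(l + ⅙) = (l + 1)*(⅙ + l) = (1 + l)*(⅙ + l))
(-4291 - 2079)*(89 + T(-43, U)) = (-4291 - 2079)*(89 + (⅙ + (-43)² + (7/6)*(-43))) = -6370*(89 + (⅙ + 1849 - 301/6)) = -6370*(89 + 1799) = -6370*1888 = -12026560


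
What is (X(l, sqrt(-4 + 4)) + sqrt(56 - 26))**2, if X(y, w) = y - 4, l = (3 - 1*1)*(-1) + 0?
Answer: (6 - sqrt(30))**2 ≈ 0.27329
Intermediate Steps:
l = -2 (l = (3 - 1)*(-1) + 0 = 2*(-1) + 0 = -2 + 0 = -2)
X(y, w) = -4 + y
(X(l, sqrt(-4 + 4)) + sqrt(56 - 26))**2 = ((-4 - 2) + sqrt(56 - 26))**2 = (-6 + sqrt(30))**2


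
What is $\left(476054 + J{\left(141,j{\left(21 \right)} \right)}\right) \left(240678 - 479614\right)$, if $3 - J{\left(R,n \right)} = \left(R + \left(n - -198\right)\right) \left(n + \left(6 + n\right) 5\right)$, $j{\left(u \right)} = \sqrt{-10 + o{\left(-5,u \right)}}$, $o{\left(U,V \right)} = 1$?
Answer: $-111330078776 + 1479491712 i \approx -1.1133 \cdot 10^{11} + 1.4795 \cdot 10^{9} i$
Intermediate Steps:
$j{\left(u \right)} = 3 i$ ($j{\left(u \right)} = \sqrt{-10 + 1} = \sqrt{-9} = 3 i$)
$J{\left(R,n \right)} = 3 - \left(30 + 6 n\right) \left(198 + R + n\right)$ ($J{\left(R,n \right)} = 3 - \left(R + \left(n - -198\right)\right) \left(n + \left(6 + n\right) 5\right) = 3 - \left(R + \left(n + 198\right)\right) \left(n + \left(30 + 5 n\right)\right) = 3 - \left(R + \left(198 + n\right)\right) \left(30 + 6 n\right) = 3 - \left(198 + R + n\right) \left(30 + 6 n\right) = 3 - \left(30 + 6 n\right) \left(198 + R + n\right)$)
$\left(476054 + J{\left(141,j{\left(21 \right)} \right)}\right) \left(240678 - 479614\right) = \left(476054 - \left(10167 - 54 + 2064 \cdot 3 i\right)\right) \left(240678 - 479614\right) = \left(476054 - \left(10113 + 6192 i\right)\right) \left(-238936\right) = \left(465941 - 6192 i\right) \left(-238936\right) = -111330078776 + 1479491712 i$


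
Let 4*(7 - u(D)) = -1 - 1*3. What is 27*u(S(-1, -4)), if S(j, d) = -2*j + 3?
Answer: 216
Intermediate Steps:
S(j, d) = 3 - 2*j
u(D) = 8 (u(D) = 7 - (-1 - 1*3)/4 = 7 - (-1 - 3)/4 = 7 - ¼*(-4) = 7 + 1 = 8)
27*u(S(-1, -4)) = 27*8 = 216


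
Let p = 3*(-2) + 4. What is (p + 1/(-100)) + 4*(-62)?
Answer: -25001/100 ≈ -250.01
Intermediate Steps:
p = -2 (p = -6 + 4 = -2)
(p + 1/(-100)) + 4*(-62) = (-2 + 1/(-100)) + 4*(-62) = (-2 - 1/100) - 248 = -201/100 - 248 = -25001/100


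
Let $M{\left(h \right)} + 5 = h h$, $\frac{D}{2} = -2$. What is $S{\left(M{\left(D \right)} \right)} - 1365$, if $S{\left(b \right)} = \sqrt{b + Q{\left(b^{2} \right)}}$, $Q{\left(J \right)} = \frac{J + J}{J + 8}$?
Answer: $-1365 + \frac{\sqrt{214269}}{129} \approx -1361.4$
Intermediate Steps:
$Q{\left(J \right)} = \frac{2 J}{8 + J}$
$D = -4$ ($D = 2 \left(-2\right) = -4$)
$M{\left(h \right)} = -5 + h^{2}$ ($M{\left(h \right)} = -5 + h h = -5 + h^{2}$)
$S{\left(b \right)} = \sqrt{b + \frac{2 b^{2}}{8 + b^{2}}}$
$S{\left(M{\left(D \right)} \right)} - 1365 = \sqrt{\frac{\left(-5 + \left(-4\right)^{2}\right) \left(8 + \left(-5 + \left(-4\right)^{2}\right)^{2} + 2 \left(-5 + \left(-4\right)^{2}\right)\right)}{8 + \left(-5 + \left(-4\right)^{2}\right)^{2}}} - 1365 = \sqrt{\frac{\left(-5 + 16\right) \left(8 + \left(-5 + 16\right)^{2} + 2 \left(-5 + 16\right)\right)}{8 + \left(-5 + 16\right)^{2}}} - 1365 = \sqrt{\frac{11 \left(8 + 11^{2} + 2 \cdot 11\right)}{8 + 11^{2}}} - 1365 = \sqrt{\frac{11 \left(8 + 121 + 22\right)}{8 + 121}} - 1365 = \sqrt{11 \cdot \frac{1}{129} \cdot 151} - 1365 = \sqrt{\frac{1661}{129}} - 1365 = \frac{\sqrt{214269}}{129} - 1365 = -1365 + \frac{\sqrt{214269}}{129}$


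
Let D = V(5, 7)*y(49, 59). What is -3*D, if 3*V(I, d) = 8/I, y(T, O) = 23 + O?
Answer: -656/5 ≈ -131.20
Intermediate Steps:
V(I, d) = 8/(3*I) (V(I, d) = (8/I)/3 = 8/(3*I))
D = 656/15 (D = ((8/3)/5)*(23 + 59) = ((8/3)*(1/5))*82 = (8/15)*82 = 656/15 ≈ 43.733)
-3*D = -3*656/15 = -656/5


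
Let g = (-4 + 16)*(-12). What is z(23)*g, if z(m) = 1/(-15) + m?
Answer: -16512/5 ≈ -3302.4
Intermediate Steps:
z(m) = -1/15 + m
g = -144 (g = 12*(-12) = -144)
z(23)*g = (-1/15 + 23)*(-144) = (344/15)*(-144) = -16512/5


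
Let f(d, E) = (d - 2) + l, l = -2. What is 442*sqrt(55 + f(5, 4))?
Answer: 884*sqrt(14) ≈ 3307.6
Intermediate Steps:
f(d, E) = -4 + d (f(d, E) = (d - 2) - 2 = (-2 + d) - 2 = -4 + d)
442*sqrt(55 + f(5, 4)) = 442*sqrt(55 + (-4 + 5)) = 442*sqrt(55 + 1) = 442*sqrt(56) = 442*(2*sqrt(14)) = 884*sqrt(14)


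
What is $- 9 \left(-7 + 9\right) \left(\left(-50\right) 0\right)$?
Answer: $0$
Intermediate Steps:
$- 9 \left(-7 + 9\right) \left(\left(-50\right) 0\right) = \left(-9\right) 2 \cdot 0 = \left(-18\right) 0 = 0$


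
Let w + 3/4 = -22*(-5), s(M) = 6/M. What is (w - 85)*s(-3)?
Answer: -97/2 ≈ -48.500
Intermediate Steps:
w = 437/4 (w = -3/4 - 22*(-5) = -3/4 + 110 = 437/4 ≈ 109.25)
(w - 85)*s(-3) = (437/4 - 85)*(6/(-3)) = 97*(6*(-1/3))/4 = (97/4)*(-2) = -97/2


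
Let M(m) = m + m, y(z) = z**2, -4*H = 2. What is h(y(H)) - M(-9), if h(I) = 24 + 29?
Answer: 71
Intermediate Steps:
H = -1/2 (H = -1/4*2 = -1/2 ≈ -0.50000)
M(m) = 2*m
h(I) = 53
h(y(H)) - M(-9) = 53 - 2*(-9) = 53 - 1*(-18) = 53 + 18 = 71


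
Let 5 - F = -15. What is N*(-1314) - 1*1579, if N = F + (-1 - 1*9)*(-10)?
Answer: -159259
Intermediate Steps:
F = 20 (F = 5 - 1*(-15) = 5 + 15 = 20)
N = 120 (N = 20 + (-1 - 1*9)*(-10) = 20 + (-1 - 9)*(-10) = 20 - 10*(-10) = 20 + 100 = 120)
N*(-1314) - 1*1579 = 120*(-1314) - 1*1579 = -157680 - 1579 = -159259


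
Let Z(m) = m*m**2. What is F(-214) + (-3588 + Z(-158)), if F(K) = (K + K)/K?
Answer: -3947898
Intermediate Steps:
Z(m) = m**3
F(K) = 2 (F(K) = (2*K)/K = 2)
F(-214) + (-3588 + Z(-158)) = 2 + (-3588 + (-158)**3) = 2 + (-3588 - 3944312) = 2 - 3947900 = -3947898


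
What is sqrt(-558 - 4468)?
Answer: I*sqrt(5026) ≈ 70.894*I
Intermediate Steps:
sqrt(-558 - 4468) = sqrt(-5026) = I*sqrt(5026)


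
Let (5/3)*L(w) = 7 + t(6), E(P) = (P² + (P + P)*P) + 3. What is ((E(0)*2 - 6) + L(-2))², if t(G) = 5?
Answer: 1296/25 ≈ 51.840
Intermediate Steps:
E(P) = 3 + 3*P² (E(P) = (P² + (2*P)*P) + 3 = (P² + 2*P²) + 3 = 3*P² + 3 = 3 + 3*P²)
L(w) = 36/5 (L(w) = 3*(7 + 5)/5 = (⅗)*12 = 36/5)
((E(0)*2 - 6) + L(-2))² = (((3 + 3*0²)*2 - 6) + 36/5)² = (((3 + 3*0)*2 - 6) + 36/5)² = (((3 + 0)*2 - 6) + 36/5)² = ((3*2 - 6) + 36/5)² = ((6 - 6) + 36/5)² = (0 + 36/5)² = (36/5)² = 1296/25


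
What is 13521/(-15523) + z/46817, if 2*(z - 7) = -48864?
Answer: -1012161932/726740291 ≈ -1.3927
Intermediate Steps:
z = -24425 (z = 7 + (1/2)*(-48864) = 7 - 24432 = -24425)
13521/(-15523) + z/46817 = 13521/(-15523) - 24425/46817 = 13521*(-1/15523) - 24425*1/46817 = -13521/15523 - 24425/46817 = -1012161932/726740291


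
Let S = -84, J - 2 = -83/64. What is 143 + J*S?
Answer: 1343/16 ≈ 83.938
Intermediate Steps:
J = 45/64 (J = 2 - 83/64 = 45/64 ≈ 0.70313)
143 + J*S = 143 + (45/64)*(-84) = 143 - 945/16 = 1343/16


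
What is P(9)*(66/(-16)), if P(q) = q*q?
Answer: -2673/8 ≈ -334.13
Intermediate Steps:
P(q) = q²
P(9)*(66/(-16)) = 9²*(66/(-16)) = 81*(66*(-1/16)) = 81*(-33/8) = -2673/8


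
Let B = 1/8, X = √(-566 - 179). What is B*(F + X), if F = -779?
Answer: -779/8 + I*√745/8 ≈ -97.375 + 3.4118*I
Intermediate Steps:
X = I*√745 (X = √(-745) = I*√745 ≈ 27.295*I)
B = ⅛ ≈ 0.12500
B*(F + X) = (-779 + I*√745)/8 = -779/8 + I*√745/8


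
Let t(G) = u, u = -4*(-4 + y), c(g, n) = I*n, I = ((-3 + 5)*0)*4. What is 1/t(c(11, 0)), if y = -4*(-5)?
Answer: -1/64 ≈ -0.015625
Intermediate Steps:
I = 0 (I = (2*0)*4 = 0*4 = 0)
y = 20
c(g, n) = 0 (c(g, n) = 0*n = 0)
u = -64 (u = -4*(-4 + 20) = -4*16 = -64)
t(G) = -64
1/t(c(11, 0)) = 1/(-64) = -1/64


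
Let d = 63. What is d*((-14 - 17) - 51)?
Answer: -5166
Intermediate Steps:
d*((-14 - 17) - 51) = 63*((-14 - 17) - 51) = 63*(-31 - 51) = 63*(-82) = -5166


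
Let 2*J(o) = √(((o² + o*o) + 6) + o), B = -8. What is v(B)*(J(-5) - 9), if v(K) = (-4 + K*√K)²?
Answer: 8*(1 + 4*I*√2)²*(-18 + √51) ≈ 2692.9 - 982.81*I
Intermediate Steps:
J(o) = √(6 + o + 2*o²)/2 (J(o) = √(((o² + o*o) + 6) + o)/2 = √(((o² + o²) + 6) + o)/2 = √((2*o² + 6) + o)/2 = √((6 + 2*o²) + o)/2 = √(6 + o + 2*o²)/2)
v(K) = (-4 + K^(3/2))²
v(B)*(J(-5) - 9) = (-4 + (-8)^(3/2))²*(√(6 - 5 + 2*(-5)²)/2 - 9) = (-4 - 16*I*√2)²*(√(6 - 5 + 2*25)/2 - 9) = (-4 - 16*I*√2)²*(√(6 - 5 + 50)/2 - 9) = (-4 - 16*I*√2)²*(√51/2 - 9) = (-4 - 16*I*√2)²*(-9 + √51/2)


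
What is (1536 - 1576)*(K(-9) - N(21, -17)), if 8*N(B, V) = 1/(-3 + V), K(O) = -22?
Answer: 3519/4 ≈ 879.75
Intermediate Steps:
N(B, V) = 1/(8*(-3 + V))
(1536 - 1576)*(K(-9) - N(21, -17)) = (1536 - 1576)*(-22 - 1/(8*(-3 - 17))) = -40*(-22 - 1/(8*(-20))) = -40*(-22 - (-1)/(8*20)) = -40*(-22 - 1*(-1/160)) = -40*(-22 + 1/160) = -40*(-3519/160) = 3519/4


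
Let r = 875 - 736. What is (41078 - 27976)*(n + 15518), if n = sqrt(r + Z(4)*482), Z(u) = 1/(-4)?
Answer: 203316836 + 6551*sqrt(74) ≈ 2.0337e+8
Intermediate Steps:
Z(u) = -1/4
r = 139
n = sqrt(74)/2 (n = sqrt(139 - 1/4*482) = sqrt(139 - 241/2) = sqrt(37/2) = sqrt(74)/2 ≈ 4.3012)
(41078 - 27976)*(n + 15518) = (41078 - 27976)*(sqrt(74)/2 + 15518) = 13102*(15518 + sqrt(74)/2) = 203316836 + 6551*sqrt(74)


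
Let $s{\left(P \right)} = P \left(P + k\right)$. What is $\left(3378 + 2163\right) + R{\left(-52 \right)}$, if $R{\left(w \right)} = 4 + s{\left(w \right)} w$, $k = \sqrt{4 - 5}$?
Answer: $-135063 + 2704 i \approx -1.3506 \cdot 10^{5} + 2704.0 i$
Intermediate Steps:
$k = i$ ($k = \sqrt{-1} = i \approx 1.0 i$)
$s{\left(P \right)} = P \left(i + P\right)$ ($s{\left(P \right)} = P \left(P + i\right) = P \left(i + P\right)$)
$R{\left(w \right)} = 4 + w^{2} \left(i + w\right)$ ($R{\left(w \right)} = 4 + w \left(i + w\right) w = 4 + w^{2} \left(i + w\right)$)
$\left(3378 + 2163\right) + R{\left(-52 \right)} = \left(3378 + 2163\right) + \left(4 + \left(-52\right)^{2} \left(i - 52\right)\right) = 5541 + \left(4 + 2704 \left(-52 + i\right)\right) = 5541 - \left(140604 - 2704 i\right) = -135063 + 2704 i$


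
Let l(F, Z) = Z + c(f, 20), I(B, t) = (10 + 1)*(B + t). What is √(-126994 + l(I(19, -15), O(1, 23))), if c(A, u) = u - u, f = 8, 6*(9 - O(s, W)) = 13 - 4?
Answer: I*√507946/2 ≈ 356.35*I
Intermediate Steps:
O(s, W) = 15/2 (O(s, W) = 9 - (13 - 4)/6 = 9 - ⅙*9 = 9 - 3/2 = 15/2)
c(A, u) = 0
I(B, t) = 11*B + 11*t (I(B, t) = 11*(B + t) = 11*B + 11*t)
l(F, Z) = Z (l(F, Z) = Z + 0 = Z)
√(-126994 + l(I(19, -15), O(1, 23))) = √(-126994 + 15/2) = √(-253973/2) = I*√507946/2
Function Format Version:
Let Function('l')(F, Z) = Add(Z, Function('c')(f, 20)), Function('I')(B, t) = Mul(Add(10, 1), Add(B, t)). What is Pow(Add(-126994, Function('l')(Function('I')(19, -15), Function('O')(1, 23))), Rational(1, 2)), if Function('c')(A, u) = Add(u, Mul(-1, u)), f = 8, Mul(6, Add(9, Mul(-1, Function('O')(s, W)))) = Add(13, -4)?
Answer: Mul(Rational(1, 2), I, Pow(507946, Rational(1, 2))) ≈ Mul(356.35, I)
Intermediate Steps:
Function('O')(s, W) = Rational(15, 2) (Function('O')(s, W) = Add(9, Mul(Rational(-1, 6), Add(13, -4))) = Add(9, Mul(Rational(-1, 6), 9)) = Add(9, Rational(-3, 2)) = Rational(15, 2))
Function('c')(A, u) = 0
Function('I')(B, t) = Add(Mul(11, B), Mul(11, t)) (Function('I')(B, t) = Mul(11, Add(B, t)) = Add(Mul(11, B), Mul(11, t)))
Function('l')(F, Z) = Z (Function('l')(F, Z) = Add(Z, 0) = Z)
Pow(Add(-126994, Function('l')(Function('I')(19, -15), Function('O')(1, 23))), Rational(1, 2)) = Pow(Add(-126994, Rational(15, 2)), Rational(1, 2)) = Pow(Rational(-253973, 2), Rational(1, 2)) = Mul(Rational(1, 2), I, Pow(507946, Rational(1, 2)))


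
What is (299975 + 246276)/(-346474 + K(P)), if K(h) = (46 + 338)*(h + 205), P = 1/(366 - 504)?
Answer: -12563773/6158406 ≈ -2.0401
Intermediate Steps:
P = -1/138 (P = 1/(-138) = -1/138 ≈ -0.0072464)
K(h) = 78720 + 384*h (K(h) = 384*(205 + h) = 78720 + 384*h)
(299975 + 246276)/(-346474 + K(P)) = (299975 + 246276)/(-346474 + (78720 + 384*(-1/138))) = 546251/(-346474 + (78720 - 64/23)) = 546251/(-346474 + 1810496/23) = 546251/(-6158406/23) = 546251*(-23/6158406) = -12563773/6158406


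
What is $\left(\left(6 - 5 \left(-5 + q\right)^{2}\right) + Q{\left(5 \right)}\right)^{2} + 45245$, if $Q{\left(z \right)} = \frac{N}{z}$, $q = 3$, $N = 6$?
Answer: $\frac{1135221}{25} \approx 45409.0$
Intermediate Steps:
$Q{\left(z \right)} = \frac{6}{z}$
$\left(\left(6 - 5 \left(-5 + q\right)^{2}\right) + Q{\left(5 \right)}\right)^{2} + 45245 = \left(\left(6 - 5 \left(-5 + 3\right)^{2}\right) + \frac{6}{5}\right)^{2} + 45245 = \left(\left(6 - 5 \left(-2\right)^{2}\right) + 6 \cdot \frac{1}{5}\right)^{2} + 45245 = \left(\left(6 - 20\right) + \frac{6}{5}\right)^{2} + 45245 = \left(-14 + \frac{6}{5}\right)^{2} + 45245 = \left(- \frac{64}{5}\right)^{2} + 45245 = \frac{4096}{25} + 45245 = \frac{1135221}{25}$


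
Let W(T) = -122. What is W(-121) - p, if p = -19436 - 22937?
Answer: 42251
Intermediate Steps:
p = -42373
W(-121) - p = -122 - 1*(-42373) = -122 + 42373 = 42251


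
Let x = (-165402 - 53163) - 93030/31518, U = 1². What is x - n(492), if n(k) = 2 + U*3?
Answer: -1148163715/5253 ≈ -2.1857e+5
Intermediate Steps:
U = 1
n(k) = 5 (n(k) = 2 + 1*3 = 2 + 3 = 5)
x = -1148137450/5253 (x = -218565 - 93030*1/31518 = -218565 - 15505/5253 = -1148137450/5253 ≈ -2.1857e+5)
x - n(492) = -1148137450/5253 - 1*5 = -1148137450/5253 - 5 = -1148163715/5253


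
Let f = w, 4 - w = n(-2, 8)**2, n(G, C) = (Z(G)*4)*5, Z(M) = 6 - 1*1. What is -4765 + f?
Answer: -14761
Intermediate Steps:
Z(M) = 5 (Z(M) = 6 - 1 = 5)
n(G, C) = 100 (n(G, C) = (5*4)*5 = 20*5 = 100)
w = -9996 (w = 4 - 1*100**2 = 4 - 1*10000 = 4 - 10000 = -9996)
f = -9996
-4765 + f = -4765 - 9996 = -14761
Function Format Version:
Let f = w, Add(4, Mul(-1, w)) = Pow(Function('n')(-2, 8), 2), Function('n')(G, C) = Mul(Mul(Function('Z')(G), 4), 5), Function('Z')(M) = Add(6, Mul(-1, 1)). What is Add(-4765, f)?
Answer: -14761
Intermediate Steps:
Function('Z')(M) = 5 (Function('Z')(M) = Add(6, -1) = 5)
Function('n')(G, C) = 100 (Function('n')(G, C) = Mul(Mul(5, 4), 5) = Mul(20, 5) = 100)
w = -9996 (w = Add(4, Mul(-1, Pow(100, 2))) = Add(4, Mul(-1, 10000)) = Add(4, -10000) = -9996)
f = -9996
Add(-4765, f) = Add(-4765, -9996) = -14761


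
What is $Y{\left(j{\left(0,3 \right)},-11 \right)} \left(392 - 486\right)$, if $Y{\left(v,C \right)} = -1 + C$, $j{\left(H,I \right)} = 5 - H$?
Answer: $1128$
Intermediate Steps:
$Y{\left(j{\left(0,3 \right)},-11 \right)} \left(392 - 486\right) = \left(-1 - 11\right) \left(392 - 486\right) = \left(-12\right) \left(-94\right) = 1128$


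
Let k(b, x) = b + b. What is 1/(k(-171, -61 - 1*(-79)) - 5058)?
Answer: -1/5400 ≈ -0.00018519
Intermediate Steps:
k(b, x) = 2*b
1/(k(-171, -61 - 1*(-79)) - 5058) = 1/(2*(-171) - 5058) = 1/(-342 - 5058) = 1/(-5400) = -1/5400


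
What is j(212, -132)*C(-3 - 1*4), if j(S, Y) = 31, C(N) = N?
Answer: -217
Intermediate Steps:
j(212, -132)*C(-3 - 1*4) = 31*(-3 - 1*4) = 31*(-3 - 4) = 31*(-7) = -217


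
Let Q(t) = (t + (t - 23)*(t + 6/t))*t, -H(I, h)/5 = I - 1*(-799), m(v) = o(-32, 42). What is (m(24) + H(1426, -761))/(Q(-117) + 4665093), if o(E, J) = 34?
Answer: -3697/920494 ≈ -0.0040163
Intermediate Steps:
m(v) = 34
H(I, h) = -3995 - 5*I (H(I, h) = -5*(I - 1*(-799)) = -5*(I + 799) = -5*(799 + I) = -3995 - 5*I)
Q(t) = t*(t + (-23 + t)*(t + 6/t)) (Q(t) = (t + (-23 + t)*(t + 6/t))*t = t*(t + (-23 + t)*(t + 6/t)))
(m(24) + H(1426, -761))/(Q(-117) + 4665093) = (34 + (-3995 - 5*1426))/((-138 + (-117)³ - 22*(-117)² + 6*(-117)) + 4665093) = (34 + (-3995 - 7130))/((-138 - 1601613 - 22*13689 - 702) + 4665093) = (34 - 11125)/((-138 - 1601613 - 301158 - 702) + 4665093) = -11091/(-1903611 + 4665093) = -11091/2761482 = -11091*1/2761482 = -3697/920494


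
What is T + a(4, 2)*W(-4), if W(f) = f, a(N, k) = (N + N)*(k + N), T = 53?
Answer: -139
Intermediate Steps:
a(N, k) = 2*N*(N + k) (a(N, k) = (2*N)*(N + k) = 2*N*(N + k))
T + a(4, 2)*W(-4) = 53 + (2*4*(4 + 2))*(-4) = 53 + (2*4*6)*(-4) = 53 + 48*(-4) = 53 - 192 = -139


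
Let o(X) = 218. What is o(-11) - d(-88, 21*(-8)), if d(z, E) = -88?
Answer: 306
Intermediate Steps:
o(-11) - d(-88, 21*(-8)) = 218 - 1*(-88) = 218 + 88 = 306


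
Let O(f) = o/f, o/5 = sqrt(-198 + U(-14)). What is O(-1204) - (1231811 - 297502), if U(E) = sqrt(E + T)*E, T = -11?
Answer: -934309 - 5*sqrt(-198 - 70*I)/1204 ≈ -9.3431e+5 + 0.059315*I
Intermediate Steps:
U(E) = E*sqrt(-11 + E) (U(E) = sqrt(E - 11)*E = sqrt(-11 + E)*E = E*sqrt(-11 + E))
o = 5*sqrt(-198 - 70*I) (o = 5*sqrt(-198 - 14*sqrt(-11 - 14)) = 5*sqrt(-198 - 70*I) ≈ 12.252 - 71.415*I)
O(f) = 5*sqrt(-198 - 70*I)/f (O(f) = (5*sqrt(-198 - 70*I))/f = 5*sqrt(-198 - 70*I)/f)
O(-1204) - (1231811 - 297502) = 5*sqrt(-198 - 70*I)/(-1204) - (1231811 - 297502) = 5*(-1/1204)*sqrt(-198 - 70*I) - 1*934309 = -5*sqrt(-198 - 70*I)/1204 - 934309 = -934309 - 5*sqrt(-198 - 70*I)/1204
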